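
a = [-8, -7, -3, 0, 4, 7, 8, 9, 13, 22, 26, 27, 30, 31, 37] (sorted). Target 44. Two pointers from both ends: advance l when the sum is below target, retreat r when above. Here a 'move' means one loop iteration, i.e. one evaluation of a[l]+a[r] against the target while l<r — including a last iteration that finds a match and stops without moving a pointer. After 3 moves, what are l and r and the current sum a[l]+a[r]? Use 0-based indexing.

l=0 r=14: -8+37=29 <44, l++
l=1 r=14: -7+37=30 <44, l++
l=2 r=14: -3+37=34 <44, l++

l=3, r=14, sum=37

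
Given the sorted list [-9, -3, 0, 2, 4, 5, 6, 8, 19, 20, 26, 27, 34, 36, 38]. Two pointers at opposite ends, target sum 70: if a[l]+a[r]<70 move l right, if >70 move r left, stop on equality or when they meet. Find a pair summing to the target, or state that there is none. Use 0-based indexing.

[0,14] -9+38=29 <70 → l++
[1,14] -3+38=35 <70 → l++
[2,14] 0+38=38 <70 → l++
[3,14] 2+38=40 <70 → l++
[4,14] 4+38=42 <70 → l++
[5,14] 5+38=43 <70 → l++
[6,14] 6+38=44 <70 → l++
[7,14] 8+38=46 <70 → l++
[8,14] 19+38=57 <70 → l++
[9,14] 20+38=58 <70 → l++
[10,14] 26+38=64 <70 → l++
[11,14] 27+38=65 <70 → l++
[12,14] 34+38=72 >70 → r--
[12,13] 34+36=70 → found

(34, 36)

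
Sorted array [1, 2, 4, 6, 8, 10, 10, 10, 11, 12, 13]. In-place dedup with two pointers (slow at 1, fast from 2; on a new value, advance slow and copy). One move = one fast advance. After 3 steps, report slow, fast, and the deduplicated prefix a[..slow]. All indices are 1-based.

slow=4, fast=5, prefix=[1, 2, 4, 6]

slow=1 fast=2: a[fast]=2≠a[slow]=1 write a[2]=2, slow++,fast++
slow=2 fast=3: a[fast]=4≠a[slow]=2 write a[3]=4, slow++,fast++
slow=3 fast=4: a[fast]=6≠a[slow]=4 write a[4]=6, slow++,fast++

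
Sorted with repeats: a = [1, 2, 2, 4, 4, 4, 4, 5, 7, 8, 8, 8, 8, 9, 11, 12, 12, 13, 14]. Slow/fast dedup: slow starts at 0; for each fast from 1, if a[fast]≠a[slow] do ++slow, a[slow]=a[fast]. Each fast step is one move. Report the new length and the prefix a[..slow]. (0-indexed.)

length 11; prefix = [1, 2, 4, 5, 7, 8, 9, 11, 12, 13, 14]

slow=0 fast=1: a[fast]=2≠a[slow]=1 write a[1]=2, slow++,fast++
slow=1 fast=2: a[fast]=2=a[slow] dup, fast++
slow=1 fast=3: a[fast]=4≠a[slow]=2 write a[2]=4, slow++,fast++
slow=2 fast=4: a[fast]=4=a[slow] dup, fast++
slow=2 fast=5: a[fast]=4=a[slow] dup, fast++
slow=2 fast=6: a[fast]=4=a[slow] dup, fast++
slow=2 fast=7: a[fast]=5≠a[slow]=4 write a[3]=5, slow++,fast++
slow=3 fast=8: a[fast]=7≠a[slow]=5 write a[4]=7, slow++,fast++
slow=4 fast=9: a[fast]=8≠a[slow]=7 write a[5]=8, slow++,fast++
slow=5 fast=10: a[fast]=8=a[slow] dup, fast++
slow=5 fast=11: a[fast]=8=a[slow] dup, fast++
slow=5 fast=12: a[fast]=8=a[slow] dup, fast++
slow=5 fast=13: a[fast]=9≠a[slow]=8 write a[6]=9, slow++,fast++
slow=6 fast=14: a[fast]=11≠a[slow]=9 write a[7]=11, slow++,fast++
slow=7 fast=15: a[fast]=12≠a[slow]=11 write a[8]=12, slow++,fast++
slow=8 fast=16: a[fast]=12=a[slow] dup, fast++
slow=8 fast=17: a[fast]=13≠a[slow]=12 write a[9]=13, slow++,fast++
slow=9 fast=18: a[fast]=14≠a[slow]=13 write a[10]=14, slow++,fast++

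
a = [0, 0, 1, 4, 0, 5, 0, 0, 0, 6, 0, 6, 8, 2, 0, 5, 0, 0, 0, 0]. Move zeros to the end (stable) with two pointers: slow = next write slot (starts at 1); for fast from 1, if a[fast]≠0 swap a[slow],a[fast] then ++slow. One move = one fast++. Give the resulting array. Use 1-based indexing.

[1, 4, 5, 6, 6, 8, 2, 5, 0, 0, 0, 0, 0, 0, 0, 0, 0, 0, 0, 0]

(s=1,f=1) a[fast]=0 → fast++
(s=1,f=2) a[fast]=0 → fast++
(s=1,f=3) a[fast]=1≠0 swap→a[1]=1 → slow++,fast++
(s=2,f=4) a[fast]=4≠0 swap→a[2]=4 → slow++,fast++
(s=3,f=5) a[fast]=0 → fast++
(s=3,f=6) a[fast]=5≠0 swap→a[3]=5 → slow++,fast++
(s=4,f=7) a[fast]=0 → fast++
(s=4,f=8) a[fast]=0 → fast++
(s=4,f=9) a[fast]=0 → fast++
(s=4,f=10) a[fast]=6≠0 swap→a[4]=6 → slow++,fast++
(s=5,f=11) a[fast]=0 → fast++
(s=5,f=12) a[fast]=6≠0 swap→a[5]=6 → slow++,fast++
(s=6,f=13) a[fast]=8≠0 swap→a[6]=8 → slow++,fast++
(s=7,f=14) a[fast]=2≠0 swap→a[7]=2 → slow++,fast++
(s=8,f=15) a[fast]=0 → fast++
(s=8,f=16) a[fast]=5≠0 swap→a[8]=5 → slow++,fast++
(s=9,f=17) a[fast]=0 → fast++
(s=9,f=18) a[fast]=0 → fast++
(s=9,f=19) a[fast]=0 → fast++
(s=9,f=20) a[fast]=0 → fast++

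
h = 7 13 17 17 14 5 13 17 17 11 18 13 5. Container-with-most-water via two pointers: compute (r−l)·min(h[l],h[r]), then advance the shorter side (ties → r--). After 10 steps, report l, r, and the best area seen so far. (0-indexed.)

l=8, r=10, best area=136

l=0 r=12: min(7,5)*12=60 best=60 *, r--
l=0 r=11: min(7,13)*11=77 best=77 *, l++
l=1 r=11: min(13,13)*10=130 best=130 *, r--
l=1 r=10: min(13,18)*9=117 best=130, l++
l=2 r=10: min(17,18)*8=136 best=136 *, l++
l=3 r=10: min(17,18)*7=119 best=136, l++
l=4 r=10: min(14,18)*6=84 best=136, l++
l=5 r=10: min(5,18)*5=25 best=136, l++
l=6 r=10: min(13,18)*4=52 best=136, l++
l=7 r=10: min(17,18)*3=51 best=136, l++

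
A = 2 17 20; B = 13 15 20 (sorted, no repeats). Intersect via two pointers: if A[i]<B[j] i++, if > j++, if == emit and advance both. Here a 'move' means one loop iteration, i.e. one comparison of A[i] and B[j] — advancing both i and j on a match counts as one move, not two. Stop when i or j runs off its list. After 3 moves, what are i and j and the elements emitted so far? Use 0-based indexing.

i=0 j=0: 2<13, i++
i=1 j=0: 17>13, j++
i=1 j=1: 17>15, j++

i=1, j=2, emitted=[]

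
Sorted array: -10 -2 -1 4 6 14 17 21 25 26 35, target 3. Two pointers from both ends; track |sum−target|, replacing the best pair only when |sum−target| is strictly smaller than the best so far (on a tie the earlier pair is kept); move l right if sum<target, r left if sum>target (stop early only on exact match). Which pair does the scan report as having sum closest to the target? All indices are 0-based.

l=0 r=10: -10+35=25 d=22 *, r--
l=0 r=9: -10+26=16 d=13 *, r--
l=0 r=8: -10+25=15 d=12 *, r--
l=0 r=7: -10+21=11 d=8 *, r--
l=0 r=6: -10+17=7 d=4 *, r--
l=0 r=5: -10+14=4 d=1 *, r--
l=0 r=4: -10+6=-4 d=7, l++
l=1 r=4: -2+6=4 d=1, r--
l=1 r=3: -2+4=2 d=1, l++
l=2 r=3: -1+4=3 d=0 *, stop

pair (-1, 4) with sum 3 (|Δ|=0)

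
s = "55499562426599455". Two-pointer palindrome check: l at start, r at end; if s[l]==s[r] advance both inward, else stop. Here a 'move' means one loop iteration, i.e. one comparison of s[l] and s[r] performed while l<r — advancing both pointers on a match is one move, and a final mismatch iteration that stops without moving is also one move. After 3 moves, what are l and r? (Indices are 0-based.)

l=0 r=16: '5'=='5', l++,r--
l=1 r=15: '5'=='5', l++,r--
l=2 r=14: '4'=='4', l++,r--

l=3, r=13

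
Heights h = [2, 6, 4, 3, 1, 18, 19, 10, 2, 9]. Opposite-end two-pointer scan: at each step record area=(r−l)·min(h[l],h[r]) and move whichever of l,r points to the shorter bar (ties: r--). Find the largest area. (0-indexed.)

max area = 48

[0,9] min(2,9)*9=18 best=18 * → l++
[1,9] min(6,9)*8=48 best=48 * → l++
[2,9] min(4,9)*7=28 best=48 → l++
[3,9] min(3,9)*6=18 best=48 → l++
[4,9] min(1,9)*5=5 best=48 → l++
[5,9] min(18,9)*4=36 best=48 → r--
[5,8] min(18,2)*3=6 best=48 → r--
[5,7] min(18,10)*2=20 best=48 → r--
[5,6] min(18,19)*1=18 best=48 → l++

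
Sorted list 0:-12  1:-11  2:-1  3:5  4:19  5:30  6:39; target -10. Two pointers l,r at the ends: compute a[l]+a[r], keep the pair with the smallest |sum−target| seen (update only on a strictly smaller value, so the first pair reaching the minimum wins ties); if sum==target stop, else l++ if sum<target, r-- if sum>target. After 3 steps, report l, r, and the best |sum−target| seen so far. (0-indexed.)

l=0 r=6: -12+39=27 d=37 *, r--
l=0 r=5: -12+30=18 d=28 *, r--
l=0 r=4: -12+19=7 d=17 *, r--

l=0, r=3, best |Δ|=17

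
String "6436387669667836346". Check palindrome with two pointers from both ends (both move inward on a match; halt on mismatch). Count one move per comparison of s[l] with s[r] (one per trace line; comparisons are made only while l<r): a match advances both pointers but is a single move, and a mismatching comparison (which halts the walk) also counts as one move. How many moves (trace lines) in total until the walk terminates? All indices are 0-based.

9 moves

[0,18] '6'=='6' → l++,r--
[1,17] '4'=='4' → l++,r--
[2,16] '3'=='3' → l++,r--
[3,15] '6'=='6' → l++,r--
[4,14] '3'=='3' → l++,r--
[5,13] '8'=='8' → l++,r--
[6,12] '7'=='7' → l++,r--
[7,11] '6'=='6' → l++,r--
[8,10] '6'=='6' → l++,r--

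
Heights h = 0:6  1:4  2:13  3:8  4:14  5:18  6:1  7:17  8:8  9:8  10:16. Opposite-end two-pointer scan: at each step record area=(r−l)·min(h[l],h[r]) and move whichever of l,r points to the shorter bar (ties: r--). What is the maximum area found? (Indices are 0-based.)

l=0 r=10: min(6,16)*10=60 best=60 *, l++
l=1 r=10: min(4,16)*9=36 best=60, l++
l=2 r=10: min(13,16)*8=104 best=104 *, l++
l=3 r=10: min(8,16)*7=56 best=104, l++
l=4 r=10: min(14,16)*6=84 best=104, l++
l=5 r=10: min(18,16)*5=80 best=104, r--
l=5 r=9: min(18,8)*4=32 best=104, r--
l=5 r=8: min(18,8)*3=24 best=104, r--
l=5 r=7: min(18,17)*2=34 best=104, r--
l=5 r=6: min(18,1)*1=1 best=104, r--

max area = 104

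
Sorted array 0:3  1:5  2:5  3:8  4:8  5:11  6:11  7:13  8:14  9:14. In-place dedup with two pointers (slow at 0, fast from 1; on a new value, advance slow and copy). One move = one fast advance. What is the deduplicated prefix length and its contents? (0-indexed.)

slow=0 fast=1: a[fast]=5≠a[slow]=3 write a[1]=5, slow++,fast++
slow=1 fast=2: a[fast]=5=a[slow] dup, fast++
slow=1 fast=3: a[fast]=8≠a[slow]=5 write a[2]=8, slow++,fast++
slow=2 fast=4: a[fast]=8=a[slow] dup, fast++
slow=2 fast=5: a[fast]=11≠a[slow]=8 write a[3]=11, slow++,fast++
slow=3 fast=6: a[fast]=11=a[slow] dup, fast++
slow=3 fast=7: a[fast]=13≠a[slow]=11 write a[4]=13, slow++,fast++
slow=4 fast=8: a[fast]=14≠a[slow]=13 write a[5]=14, slow++,fast++
slow=5 fast=9: a[fast]=14=a[slow] dup, fast++

length 6; prefix = [3, 5, 8, 11, 13, 14]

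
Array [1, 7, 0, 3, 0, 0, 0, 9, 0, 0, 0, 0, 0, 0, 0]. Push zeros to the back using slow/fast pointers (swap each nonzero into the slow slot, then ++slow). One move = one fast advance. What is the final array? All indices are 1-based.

[1, 7, 3, 9, 0, 0, 0, 0, 0, 0, 0, 0, 0, 0, 0]

(s=1,f=1) a[fast]=1≠0 swap→a[1]=1 → slow++,fast++
(s=2,f=2) a[fast]=7≠0 swap→a[2]=7 → slow++,fast++
(s=3,f=3) a[fast]=0 → fast++
(s=3,f=4) a[fast]=3≠0 swap→a[3]=3 → slow++,fast++
(s=4,f=5) a[fast]=0 → fast++
(s=4,f=6) a[fast]=0 → fast++
(s=4,f=7) a[fast]=0 → fast++
(s=4,f=8) a[fast]=9≠0 swap→a[4]=9 → slow++,fast++
(s=5,f=9) a[fast]=0 → fast++
(s=5,f=10) a[fast]=0 → fast++
(s=5,f=11) a[fast]=0 → fast++
(s=5,f=12) a[fast]=0 → fast++
(s=5,f=13) a[fast]=0 → fast++
(s=5,f=14) a[fast]=0 → fast++
(s=5,f=15) a[fast]=0 → fast++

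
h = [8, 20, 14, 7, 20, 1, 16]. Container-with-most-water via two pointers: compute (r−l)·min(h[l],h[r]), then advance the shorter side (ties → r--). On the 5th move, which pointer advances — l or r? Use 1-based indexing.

r

l=1 r=7: min(8,16)*6=48 best=48 *, l++
l=2 r=7: min(20,16)*5=80 best=80 *, r--
l=2 r=6: min(20,1)*4=4 best=80, r--
l=2 r=5: min(20,20)*3=60 best=80, r--
l=2 r=4: min(20,7)*2=14 best=80, r--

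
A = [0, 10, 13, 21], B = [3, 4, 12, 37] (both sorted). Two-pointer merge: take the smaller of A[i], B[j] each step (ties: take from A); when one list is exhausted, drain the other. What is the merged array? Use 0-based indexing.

[0, 3, 4, 10, 12, 13, 21, 37]

i=0 j=0: A[i]=0<=B[j]=3 take 0, i++
i=1 j=0: A[i]=10>B[j]=3 take 3, j++
i=1 j=1: A[i]=10>B[j]=4 take 4, j++
i=1 j=2: A[i]=10<=B[j]=12 take 10, i++
i=2 j=2: A[i]=13>B[j]=12 take 12, j++
i=2 j=3: A[i]=13<=B[j]=37 take 13, i++
i=3 j=3: A[i]=21<=B[j]=37 take 21, i++
i=4 j=3: A done, take B[j]=37, j++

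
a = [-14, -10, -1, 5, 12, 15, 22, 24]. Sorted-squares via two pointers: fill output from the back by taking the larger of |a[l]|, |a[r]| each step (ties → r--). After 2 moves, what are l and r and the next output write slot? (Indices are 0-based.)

l=0 r=7: |-14|<=|24| out[7]=576, r--
l=0 r=6: |-14|<=|22| out[6]=484, r--

l=0, r=5, next write slot=5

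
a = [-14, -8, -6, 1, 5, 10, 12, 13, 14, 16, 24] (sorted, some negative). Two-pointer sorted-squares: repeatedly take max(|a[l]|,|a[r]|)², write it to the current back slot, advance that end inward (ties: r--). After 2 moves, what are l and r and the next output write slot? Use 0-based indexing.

[0,10] |-14|<=|24| out[10]=576 → r--
[0,9] |-14|<=|16| out[9]=256 → r--

l=0, r=8, next write slot=8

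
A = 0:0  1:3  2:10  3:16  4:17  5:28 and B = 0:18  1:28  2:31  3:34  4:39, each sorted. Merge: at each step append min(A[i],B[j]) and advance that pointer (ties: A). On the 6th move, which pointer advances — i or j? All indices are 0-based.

[i=0,j=0] A[i]=0<=B[j]=18 take 0 → i++
[i=1,j=0] A[i]=3<=B[j]=18 take 3 → i++
[i=2,j=0] A[i]=10<=B[j]=18 take 10 → i++
[i=3,j=0] A[i]=16<=B[j]=18 take 16 → i++
[i=4,j=0] A[i]=17<=B[j]=18 take 17 → i++
[i=5,j=0] A[i]=28>B[j]=18 take 18 → j++

j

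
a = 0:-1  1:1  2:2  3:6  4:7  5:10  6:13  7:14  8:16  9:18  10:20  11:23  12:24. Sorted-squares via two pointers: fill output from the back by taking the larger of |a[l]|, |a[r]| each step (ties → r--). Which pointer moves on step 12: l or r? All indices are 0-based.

[0,12] |-1|<=|24| out[12]=576 → r--
[0,11] |-1|<=|23| out[11]=529 → r--
[0,10] |-1|<=|20| out[10]=400 → r--
[0,9] |-1|<=|18| out[9]=324 → r--
[0,8] |-1|<=|16| out[8]=256 → r--
[0,7] |-1|<=|14| out[7]=196 → r--
[0,6] |-1|<=|13| out[6]=169 → r--
[0,5] |-1|<=|10| out[5]=100 → r--
[0,4] |-1|<=|7| out[4]=49 → r--
[0,3] |-1|<=|6| out[3]=36 → r--
[0,2] |-1|<=|2| out[2]=4 → r--
[0,1] |-1|<=|1| out[1]=1 → r--

r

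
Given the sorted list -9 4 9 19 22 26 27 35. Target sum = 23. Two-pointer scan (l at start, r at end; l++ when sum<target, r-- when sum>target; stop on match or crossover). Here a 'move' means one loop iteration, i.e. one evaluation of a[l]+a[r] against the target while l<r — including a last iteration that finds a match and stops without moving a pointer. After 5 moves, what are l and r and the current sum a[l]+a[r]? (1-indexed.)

l=2, r=4, sum=23

l=1 r=8: -9+35=26 >23, r--
l=1 r=7: -9+27=18 <23, l++
l=2 r=7: 4+27=31 >23, r--
l=2 r=6: 4+26=30 >23, r--
l=2 r=5: 4+22=26 >23, r--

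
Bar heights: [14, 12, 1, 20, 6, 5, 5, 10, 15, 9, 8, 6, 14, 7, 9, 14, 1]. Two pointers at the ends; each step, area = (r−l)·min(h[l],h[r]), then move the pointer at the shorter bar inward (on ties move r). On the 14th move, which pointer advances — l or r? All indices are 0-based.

r

l=0 r=16: min(14,1)*16=16 best=16 *, r--
l=0 r=15: min(14,14)*15=210 best=210 *, r--
l=0 r=14: min(14,9)*14=126 best=210, r--
l=0 r=13: min(14,7)*13=91 best=210, r--
l=0 r=12: min(14,14)*12=168 best=210, r--
l=0 r=11: min(14,6)*11=66 best=210, r--
l=0 r=10: min(14,8)*10=80 best=210, r--
l=0 r=9: min(14,9)*9=81 best=210, r--
l=0 r=8: min(14,15)*8=112 best=210, l++
l=1 r=8: min(12,15)*7=84 best=210, l++
l=2 r=8: min(1,15)*6=6 best=210, l++
l=3 r=8: min(20,15)*5=75 best=210, r--
l=3 r=7: min(20,10)*4=40 best=210, r--
l=3 r=6: min(20,5)*3=15 best=210, r--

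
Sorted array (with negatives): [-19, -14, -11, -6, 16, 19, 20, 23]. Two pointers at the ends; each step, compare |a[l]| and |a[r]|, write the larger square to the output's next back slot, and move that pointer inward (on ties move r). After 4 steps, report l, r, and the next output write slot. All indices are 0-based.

l=1, r=4, next write slot=3

l=0 r=7: |-19|<=|23| out[7]=529, r--
l=0 r=6: |-19|<=|20| out[6]=400, r--
l=0 r=5: |-19|<=|19| out[5]=361, r--
l=0 r=4: |-19|>|16| out[4]=361, l++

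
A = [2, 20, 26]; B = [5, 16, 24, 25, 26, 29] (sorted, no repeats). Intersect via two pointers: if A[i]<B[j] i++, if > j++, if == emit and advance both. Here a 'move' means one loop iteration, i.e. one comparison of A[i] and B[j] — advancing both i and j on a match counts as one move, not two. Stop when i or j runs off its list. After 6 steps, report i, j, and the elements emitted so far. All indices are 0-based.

i=2, j=4, emitted=[]

i=0 j=0: 2<5, i++
i=1 j=0: 20>5, j++
i=1 j=1: 20>16, j++
i=1 j=2: 20<24, i++
i=2 j=2: 26>24, j++
i=2 j=3: 26>25, j++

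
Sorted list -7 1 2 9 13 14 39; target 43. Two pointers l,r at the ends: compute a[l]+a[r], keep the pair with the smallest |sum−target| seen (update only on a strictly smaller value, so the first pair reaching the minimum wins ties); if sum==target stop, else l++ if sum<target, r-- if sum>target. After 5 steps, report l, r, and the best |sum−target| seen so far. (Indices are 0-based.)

l=4, r=5, best |Δ|=2

l=0 r=6: -7+39=32 d=11 *, l++
l=1 r=6: 1+39=40 d=3 *, l++
l=2 r=6: 2+39=41 d=2 *, l++
l=3 r=6: 9+39=48 d=5, r--
l=3 r=5: 9+14=23 d=20, l++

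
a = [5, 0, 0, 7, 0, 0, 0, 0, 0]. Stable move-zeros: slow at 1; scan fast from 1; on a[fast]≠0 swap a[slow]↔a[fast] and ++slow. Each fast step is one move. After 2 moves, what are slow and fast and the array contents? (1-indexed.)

(s=1,f=1) a[fast]=5≠0 swap→a[1]=5 → slow++,fast++
(s=2,f=2) a[fast]=0 → fast++

slow=2, fast=3, a=[5, 0, 0, 7, 0, 0, 0, 0, 0]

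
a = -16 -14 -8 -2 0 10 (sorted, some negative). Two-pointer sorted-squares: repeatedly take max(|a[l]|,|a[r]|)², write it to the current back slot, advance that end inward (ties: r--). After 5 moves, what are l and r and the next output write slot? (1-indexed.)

[1,6] |-16|>|10| out[6]=256 → l++
[2,6] |-14|>|10| out[5]=196 → l++
[3,6] |-8|<=|10| out[4]=100 → r--
[3,5] |-8|>|0| out[3]=64 → l++
[4,5] |-2|>|0| out[2]=4 → l++

l=5, r=5, next write slot=1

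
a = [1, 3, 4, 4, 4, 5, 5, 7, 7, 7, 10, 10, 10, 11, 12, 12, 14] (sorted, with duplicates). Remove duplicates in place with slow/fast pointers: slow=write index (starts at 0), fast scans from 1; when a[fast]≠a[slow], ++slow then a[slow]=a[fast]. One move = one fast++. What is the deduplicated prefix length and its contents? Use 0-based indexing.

(s=0,f=1) a[fast]=3≠a[slow]=1 write a[1]=3 → slow++,fast++
(s=1,f=2) a[fast]=4≠a[slow]=3 write a[2]=4 → slow++,fast++
(s=2,f=3) a[fast]=4=a[slow] dup → fast++
(s=2,f=4) a[fast]=4=a[slow] dup → fast++
(s=2,f=5) a[fast]=5≠a[slow]=4 write a[3]=5 → slow++,fast++
(s=3,f=6) a[fast]=5=a[slow] dup → fast++
(s=3,f=7) a[fast]=7≠a[slow]=5 write a[4]=7 → slow++,fast++
(s=4,f=8) a[fast]=7=a[slow] dup → fast++
(s=4,f=9) a[fast]=7=a[slow] dup → fast++
(s=4,f=10) a[fast]=10≠a[slow]=7 write a[5]=10 → slow++,fast++
(s=5,f=11) a[fast]=10=a[slow] dup → fast++
(s=5,f=12) a[fast]=10=a[slow] dup → fast++
(s=5,f=13) a[fast]=11≠a[slow]=10 write a[6]=11 → slow++,fast++
(s=6,f=14) a[fast]=12≠a[slow]=11 write a[7]=12 → slow++,fast++
(s=7,f=15) a[fast]=12=a[slow] dup → fast++
(s=7,f=16) a[fast]=14≠a[slow]=12 write a[8]=14 → slow++,fast++

length 9; prefix = [1, 3, 4, 5, 7, 10, 11, 12, 14]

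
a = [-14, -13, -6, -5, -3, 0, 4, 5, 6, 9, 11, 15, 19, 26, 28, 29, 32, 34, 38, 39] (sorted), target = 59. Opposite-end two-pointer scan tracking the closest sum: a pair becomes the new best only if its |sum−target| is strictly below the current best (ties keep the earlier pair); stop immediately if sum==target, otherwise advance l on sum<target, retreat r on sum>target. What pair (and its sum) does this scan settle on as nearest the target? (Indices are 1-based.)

[1,20] -14+39=25 d=34 * → l++
[2,20] -13+39=26 d=33 * → l++
[3,20] -6+39=33 d=26 * → l++
[4,20] -5+39=34 d=25 * → l++
[5,20] -3+39=36 d=23 * → l++
[6,20] 0+39=39 d=20 * → l++
[7,20] 4+39=43 d=16 * → l++
[8,20] 5+39=44 d=15 * → l++
[9,20] 6+39=45 d=14 * → l++
[10,20] 9+39=48 d=11 * → l++
[11,20] 11+39=50 d=9 * → l++
[12,20] 15+39=54 d=5 * → l++
[13,20] 19+39=58 d=1 * → l++
[14,20] 26+39=65 d=6 → r--
[14,19] 26+38=64 d=5 → r--
[14,18] 26+34=60 d=1 → r--
[14,17] 26+32=58 d=1 → l++
[15,17] 28+32=60 d=1 → r--
[15,16] 28+29=57 d=2 → l++

pair (19, 39) with sum 58 (|Δ|=1)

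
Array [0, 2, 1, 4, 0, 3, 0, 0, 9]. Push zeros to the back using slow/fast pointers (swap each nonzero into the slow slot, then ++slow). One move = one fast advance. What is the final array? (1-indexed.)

(s=1,f=1) a[fast]=0 → fast++
(s=1,f=2) a[fast]=2≠0 swap→a[1]=2 → slow++,fast++
(s=2,f=3) a[fast]=1≠0 swap→a[2]=1 → slow++,fast++
(s=3,f=4) a[fast]=4≠0 swap→a[3]=4 → slow++,fast++
(s=4,f=5) a[fast]=0 → fast++
(s=4,f=6) a[fast]=3≠0 swap→a[4]=3 → slow++,fast++
(s=5,f=7) a[fast]=0 → fast++
(s=5,f=8) a[fast]=0 → fast++
(s=5,f=9) a[fast]=9≠0 swap→a[5]=9 → slow++,fast++

[2, 1, 4, 3, 9, 0, 0, 0, 0]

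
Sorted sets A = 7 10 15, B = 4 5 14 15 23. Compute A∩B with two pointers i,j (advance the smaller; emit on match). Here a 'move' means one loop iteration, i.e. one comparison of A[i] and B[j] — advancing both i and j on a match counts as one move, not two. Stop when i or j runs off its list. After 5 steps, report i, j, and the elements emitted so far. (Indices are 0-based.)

i=0 j=0: 7>4, j++
i=0 j=1: 7>5, j++
i=0 j=2: 7<14, i++
i=1 j=2: 10<14, i++
i=2 j=2: 15>14, j++

i=2, j=3, emitted=[]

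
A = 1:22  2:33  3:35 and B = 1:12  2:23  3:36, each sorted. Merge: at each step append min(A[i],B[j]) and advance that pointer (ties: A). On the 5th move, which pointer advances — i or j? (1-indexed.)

i

[i=1,j=1] A[i]=22>B[j]=12 take 12 → j++
[i=1,j=2] A[i]=22<=B[j]=23 take 22 → i++
[i=2,j=2] A[i]=33>B[j]=23 take 23 → j++
[i=2,j=3] A[i]=33<=B[j]=36 take 33 → i++
[i=3,j=3] A[i]=35<=B[j]=36 take 35 → i++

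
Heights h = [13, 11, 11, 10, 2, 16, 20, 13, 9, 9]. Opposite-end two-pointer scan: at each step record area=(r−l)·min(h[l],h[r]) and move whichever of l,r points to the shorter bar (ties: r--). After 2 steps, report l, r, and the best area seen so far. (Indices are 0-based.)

l=0, r=7, best area=81

l=0 r=9: min(13,9)*9=81 best=81 *, r--
l=0 r=8: min(13,9)*8=72 best=81, r--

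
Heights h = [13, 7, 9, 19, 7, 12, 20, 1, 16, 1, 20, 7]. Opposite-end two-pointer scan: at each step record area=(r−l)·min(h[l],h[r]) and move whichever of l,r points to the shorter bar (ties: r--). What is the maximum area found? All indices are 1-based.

max area = 133

[1,12] min(13,7)*11=77 best=77 * → r--
[1,11] min(13,20)*10=130 best=130 * → l++
[2,11] min(7,20)*9=63 best=130 → l++
[3,11] min(9,20)*8=72 best=130 → l++
[4,11] min(19,20)*7=133 best=133 * → l++
[5,11] min(7,20)*6=42 best=133 → l++
[6,11] min(12,20)*5=60 best=133 → l++
[7,11] min(20,20)*4=80 best=133 → r--
[7,10] min(20,1)*3=3 best=133 → r--
[7,9] min(20,16)*2=32 best=133 → r--
[7,8] min(20,1)*1=1 best=133 → r--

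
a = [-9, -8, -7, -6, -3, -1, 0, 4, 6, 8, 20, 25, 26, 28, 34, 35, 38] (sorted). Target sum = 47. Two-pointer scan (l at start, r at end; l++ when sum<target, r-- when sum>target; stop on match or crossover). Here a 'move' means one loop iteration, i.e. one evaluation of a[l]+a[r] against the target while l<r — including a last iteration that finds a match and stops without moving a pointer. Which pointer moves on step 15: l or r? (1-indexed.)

l

[1,17] -9+38=29 <47 → l++
[2,17] -8+38=30 <47 → l++
[3,17] -7+38=31 <47 → l++
[4,17] -6+38=32 <47 → l++
[5,17] -3+38=35 <47 → l++
[6,17] -1+38=37 <47 → l++
[7,17] 0+38=38 <47 → l++
[8,17] 4+38=42 <47 → l++
[9,17] 6+38=44 <47 → l++
[10,17] 8+38=46 <47 → l++
[11,17] 20+38=58 >47 → r--
[11,16] 20+35=55 >47 → r--
[11,15] 20+34=54 >47 → r--
[11,14] 20+28=48 >47 → r--
[11,13] 20+26=46 <47 → l++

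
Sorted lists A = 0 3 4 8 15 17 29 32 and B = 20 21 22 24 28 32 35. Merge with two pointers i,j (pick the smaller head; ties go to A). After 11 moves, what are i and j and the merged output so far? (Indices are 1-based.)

i=1 j=1: A[i]=0<=B[j]=20 take 0, i++
i=2 j=1: A[i]=3<=B[j]=20 take 3, i++
i=3 j=1: A[i]=4<=B[j]=20 take 4, i++
i=4 j=1: A[i]=8<=B[j]=20 take 8, i++
i=5 j=1: A[i]=15<=B[j]=20 take 15, i++
i=6 j=1: A[i]=17<=B[j]=20 take 17, i++
i=7 j=1: A[i]=29>B[j]=20 take 20, j++
i=7 j=2: A[i]=29>B[j]=21 take 21, j++
i=7 j=3: A[i]=29>B[j]=22 take 22, j++
i=7 j=4: A[i]=29>B[j]=24 take 24, j++
i=7 j=5: A[i]=29>B[j]=28 take 28, j++

i=7, j=6, merged so far=[0, 3, 4, 8, 15, 17, 20, 21, 22, 24, 28]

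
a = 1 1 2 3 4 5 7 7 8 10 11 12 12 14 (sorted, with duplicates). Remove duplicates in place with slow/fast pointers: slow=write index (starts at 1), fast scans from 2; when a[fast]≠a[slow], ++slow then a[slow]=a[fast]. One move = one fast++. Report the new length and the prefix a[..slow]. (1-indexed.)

length 11; prefix = [1, 2, 3, 4, 5, 7, 8, 10, 11, 12, 14]

slow=1 fast=2: a[fast]=1=a[slow] dup, fast++
slow=1 fast=3: a[fast]=2≠a[slow]=1 write a[2]=2, slow++,fast++
slow=2 fast=4: a[fast]=3≠a[slow]=2 write a[3]=3, slow++,fast++
slow=3 fast=5: a[fast]=4≠a[slow]=3 write a[4]=4, slow++,fast++
slow=4 fast=6: a[fast]=5≠a[slow]=4 write a[5]=5, slow++,fast++
slow=5 fast=7: a[fast]=7≠a[slow]=5 write a[6]=7, slow++,fast++
slow=6 fast=8: a[fast]=7=a[slow] dup, fast++
slow=6 fast=9: a[fast]=8≠a[slow]=7 write a[7]=8, slow++,fast++
slow=7 fast=10: a[fast]=10≠a[slow]=8 write a[8]=10, slow++,fast++
slow=8 fast=11: a[fast]=11≠a[slow]=10 write a[9]=11, slow++,fast++
slow=9 fast=12: a[fast]=12≠a[slow]=11 write a[10]=12, slow++,fast++
slow=10 fast=13: a[fast]=12=a[slow] dup, fast++
slow=10 fast=14: a[fast]=14≠a[slow]=12 write a[11]=14, slow++,fast++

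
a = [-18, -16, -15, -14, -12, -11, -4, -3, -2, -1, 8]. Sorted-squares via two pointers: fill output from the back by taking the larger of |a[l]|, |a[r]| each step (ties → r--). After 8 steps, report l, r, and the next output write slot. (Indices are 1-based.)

l=8, r=10, next write slot=3

l=1 r=11: |-18|>|8| out[11]=324, l++
l=2 r=11: |-16|>|8| out[10]=256, l++
l=3 r=11: |-15|>|8| out[9]=225, l++
l=4 r=11: |-14|>|8| out[8]=196, l++
l=5 r=11: |-12|>|8| out[7]=144, l++
l=6 r=11: |-11|>|8| out[6]=121, l++
l=7 r=11: |-4|<=|8| out[5]=64, r--
l=7 r=10: |-4|>|-1| out[4]=16, l++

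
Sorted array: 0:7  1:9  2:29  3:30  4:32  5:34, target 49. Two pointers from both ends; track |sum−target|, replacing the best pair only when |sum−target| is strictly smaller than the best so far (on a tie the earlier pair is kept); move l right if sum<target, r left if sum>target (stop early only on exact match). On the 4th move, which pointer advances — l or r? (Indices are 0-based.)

r

[0,5] 7+34=41 d=8 * → l++
[1,5] 9+34=43 d=6 * → l++
[2,5] 29+34=63 d=14 → r--
[2,4] 29+32=61 d=12 → r--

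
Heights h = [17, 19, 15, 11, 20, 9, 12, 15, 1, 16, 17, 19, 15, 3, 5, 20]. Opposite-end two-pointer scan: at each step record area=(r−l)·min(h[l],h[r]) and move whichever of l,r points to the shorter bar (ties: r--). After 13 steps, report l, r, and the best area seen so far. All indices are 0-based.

l=0 r=15: min(17,20)*15=255 best=255 *, l++
l=1 r=15: min(19,20)*14=266 best=266 *, l++
l=2 r=15: min(15,20)*13=195 best=266, l++
l=3 r=15: min(11,20)*12=132 best=266, l++
l=4 r=15: min(20,20)*11=220 best=266, r--
l=4 r=14: min(20,5)*10=50 best=266, r--
l=4 r=13: min(20,3)*9=27 best=266, r--
l=4 r=12: min(20,15)*8=120 best=266, r--
l=4 r=11: min(20,19)*7=133 best=266, r--
l=4 r=10: min(20,17)*6=102 best=266, r--
l=4 r=9: min(20,16)*5=80 best=266, r--
l=4 r=8: min(20,1)*4=4 best=266, r--
l=4 r=7: min(20,15)*3=45 best=266, r--

l=4, r=6, best area=266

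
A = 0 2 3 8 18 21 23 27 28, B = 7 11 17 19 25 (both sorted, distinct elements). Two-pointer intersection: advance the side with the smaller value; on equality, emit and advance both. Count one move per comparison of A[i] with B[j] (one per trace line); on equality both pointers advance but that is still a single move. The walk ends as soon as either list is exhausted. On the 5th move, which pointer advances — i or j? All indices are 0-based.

i

i=0 j=0: 0<7, i++
i=1 j=0: 2<7, i++
i=2 j=0: 3<7, i++
i=3 j=0: 8>7, j++
i=3 j=1: 8<11, i++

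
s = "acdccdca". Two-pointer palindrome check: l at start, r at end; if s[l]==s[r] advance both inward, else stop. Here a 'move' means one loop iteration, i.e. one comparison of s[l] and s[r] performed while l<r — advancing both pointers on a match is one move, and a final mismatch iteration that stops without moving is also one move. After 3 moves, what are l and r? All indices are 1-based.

l=4, r=5

l=1 r=8: 'a'=='a', l++,r--
l=2 r=7: 'c'=='c', l++,r--
l=3 r=6: 'd'=='d', l++,r--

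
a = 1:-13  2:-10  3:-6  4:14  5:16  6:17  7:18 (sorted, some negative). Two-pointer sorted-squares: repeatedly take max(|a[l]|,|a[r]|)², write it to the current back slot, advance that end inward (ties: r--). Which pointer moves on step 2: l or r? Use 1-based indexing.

r

[1,7] |-13|<=|18| out[7]=324 → r--
[1,6] |-13|<=|17| out[6]=289 → r--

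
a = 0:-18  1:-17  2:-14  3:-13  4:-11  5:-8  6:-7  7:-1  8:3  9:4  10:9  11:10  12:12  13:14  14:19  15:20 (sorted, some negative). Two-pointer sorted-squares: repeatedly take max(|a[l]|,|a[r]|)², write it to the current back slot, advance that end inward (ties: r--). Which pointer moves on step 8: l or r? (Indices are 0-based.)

[0,15] |-18|<=|20| out[15]=400 → r--
[0,14] |-18|<=|19| out[14]=361 → r--
[0,13] |-18|>|14| out[13]=324 → l++
[1,13] |-17|>|14| out[12]=289 → l++
[2,13] |-14|<=|14| out[11]=196 → r--
[2,12] |-14|>|12| out[10]=196 → l++
[3,12] |-13|>|12| out[9]=169 → l++
[4,12] |-11|<=|12| out[8]=144 → r--

r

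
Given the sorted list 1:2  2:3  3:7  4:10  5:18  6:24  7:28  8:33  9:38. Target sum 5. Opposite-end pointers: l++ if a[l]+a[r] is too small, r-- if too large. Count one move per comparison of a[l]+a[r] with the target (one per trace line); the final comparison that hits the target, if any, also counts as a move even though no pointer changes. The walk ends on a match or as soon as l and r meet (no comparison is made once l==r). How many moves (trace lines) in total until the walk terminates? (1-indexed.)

[1,9] 2+38=40 >5 → r--
[1,8] 2+33=35 >5 → r--
[1,7] 2+28=30 >5 → r--
[1,6] 2+24=26 >5 → r--
[1,5] 2+18=20 >5 → r--
[1,4] 2+10=12 >5 → r--
[1,3] 2+7=9 >5 → r--
[1,2] 2+3=5 → found

8 moves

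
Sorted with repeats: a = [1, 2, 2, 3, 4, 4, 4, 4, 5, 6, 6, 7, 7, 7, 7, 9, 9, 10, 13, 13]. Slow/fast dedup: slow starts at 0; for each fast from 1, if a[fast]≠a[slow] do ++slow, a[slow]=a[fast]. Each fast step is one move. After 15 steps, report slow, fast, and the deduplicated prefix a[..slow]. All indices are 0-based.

(s=0,f=1) a[fast]=2≠a[slow]=1 write a[1]=2 → slow++,fast++
(s=1,f=2) a[fast]=2=a[slow] dup → fast++
(s=1,f=3) a[fast]=3≠a[slow]=2 write a[2]=3 → slow++,fast++
(s=2,f=4) a[fast]=4≠a[slow]=3 write a[3]=4 → slow++,fast++
(s=3,f=5) a[fast]=4=a[slow] dup → fast++
(s=3,f=6) a[fast]=4=a[slow] dup → fast++
(s=3,f=7) a[fast]=4=a[slow] dup → fast++
(s=3,f=8) a[fast]=5≠a[slow]=4 write a[4]=5 → slow++,fast++
(s=4,f=9) a[fast]=6≠a[slow]=5 write a[5]=6 → slow++,fast++
(s=5,f=10) a[fast]=6=a[slow] dup → fast++
(s=5,f=11) a[fast]=7≠a[slow]=6 write a[6]=7 → slow++,fast++
(s=6,f=12) a[fast]=7=a[slow] dup → fast++
(s=6,f=13) a[fast]=7=a[slow] dup → fast++
(s=6,f=14) a[fast]=7=a[slow] dup → fast++
(s=6,f=15) a[fast]=9≠a[slow]=7 write a[7]=9 → slow++,fast++

slow=7, fast=16, prefix=[1, 2, 3, 4, 5, 6, 7, 9]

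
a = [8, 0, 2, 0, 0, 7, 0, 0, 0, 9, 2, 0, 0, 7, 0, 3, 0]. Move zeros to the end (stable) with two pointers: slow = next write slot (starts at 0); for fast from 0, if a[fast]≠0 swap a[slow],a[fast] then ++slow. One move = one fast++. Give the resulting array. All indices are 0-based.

slow=0 fast=0: a[fast]=8≠0 swap→a[0]=8, slow++,fast++
slow=1 fast=1: a[fast]=0, fast++
slow=1 fast=2: a[fast]=2≠0 swap→a[1]=2, slow++,fast++
slow=2 fast=3: a[fast]=0, fast++
slow=2 fast=4: a[fast]=0, fast++
slow=2 fast=5: a[fast]=7≠0 swap→a[2]=7, slow++,fast++
slow=3 fast=6: a[fast]=0, fast++
slow=3 fast=7: a[fast]=0, fast++
slow=3 fast=8: a[fast]=0, fast++
slow=3 fast=9: a[fast]=9≠0 swap→a[3]=9, slow++,fast++
slow=4 fast=10: a[fast]=2≠0 swap→a[4]=2, slow++,fast++
slow=5 fast=11: a[fast]=0, fast++
slow=5 fast=12: a[fast]=0, fast++
slow=5 fast=13: a[fast]=7≠0 swap→a[5]=7, slow++,fast++
slow=6 fast=14: a[fast]=0, fast++
slow=6 fast=15: a[fast]=3≠0 swap→a[6]=3, slow++,fast++
slow=7 fast=16: a[fast]=0, fast++

[8, 2, 7, 9, 2, 7, 3, 0, 0, 0, 0, 0, 0, 0, 0, 0, 0]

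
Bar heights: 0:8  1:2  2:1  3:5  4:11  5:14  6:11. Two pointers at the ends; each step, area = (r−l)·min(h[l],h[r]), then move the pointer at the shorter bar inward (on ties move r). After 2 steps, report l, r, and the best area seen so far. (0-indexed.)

l=2, r=6, best area=48

l=0 r=6: min(8,11)*6=48 best=48 *, l++
l=1 r=6: min(2,11)*5=10 best=48, l++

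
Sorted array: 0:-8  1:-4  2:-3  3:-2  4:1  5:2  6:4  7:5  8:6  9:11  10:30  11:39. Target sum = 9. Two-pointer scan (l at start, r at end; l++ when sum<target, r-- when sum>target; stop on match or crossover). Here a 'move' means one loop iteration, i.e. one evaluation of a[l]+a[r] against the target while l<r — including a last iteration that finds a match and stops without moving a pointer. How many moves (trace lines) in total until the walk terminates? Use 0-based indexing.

6 moves

[0,11] -8+39=31 >9 → r--
[0,10] -8+30=22 >9 → r--
[0,9] -8+11=3 <9 → l++
[1,9] -4+11=7 <9 → l++
[2,9] -3+11=8 <9 → l++
[3,9] -2+11=9 → found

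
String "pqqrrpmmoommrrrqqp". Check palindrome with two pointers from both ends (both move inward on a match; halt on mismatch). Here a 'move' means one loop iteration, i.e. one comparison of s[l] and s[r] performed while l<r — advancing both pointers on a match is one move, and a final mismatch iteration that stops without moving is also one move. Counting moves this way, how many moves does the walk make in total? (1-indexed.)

l=1 r=18: 'p'=='p', l++,r--
l=2 r=17: 'q'=='q', l++,r--
l=3 r=16: 'q'=='q', l++,r--
l=4 r=15: 'r'=='r', l++,r--
l=5 r=14: 'r'=='r', l++,r--
l=6 r=13: 'p'!='r', stop

6 moves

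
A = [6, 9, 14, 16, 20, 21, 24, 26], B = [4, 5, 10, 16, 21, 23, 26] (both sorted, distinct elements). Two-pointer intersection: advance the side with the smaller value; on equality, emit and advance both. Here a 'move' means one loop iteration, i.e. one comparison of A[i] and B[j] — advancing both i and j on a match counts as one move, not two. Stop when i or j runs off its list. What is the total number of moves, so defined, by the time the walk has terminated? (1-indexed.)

[i=1,j=1] 6>4 → j++
[i=1,j=2] 6>5 → j++
[i=1,j=3] 6<10 → i++
[i=2,j=3] 9<10 → i++
[i=3,j=3] 14>10 → j++
[i=3,j=4] 14<16 → i++
[i=4,j=4] 16==16 emit → i++,j++
[i=5,j=5] 20<21 → i++
[i=6,j=5] 21==21 emit → i++,j++
[i=7,j=6] 24>23 → j++
[i=7,j=7] 24<26 → i++
[i=8,j=7] 26==26 emit → i++,j++

12 moves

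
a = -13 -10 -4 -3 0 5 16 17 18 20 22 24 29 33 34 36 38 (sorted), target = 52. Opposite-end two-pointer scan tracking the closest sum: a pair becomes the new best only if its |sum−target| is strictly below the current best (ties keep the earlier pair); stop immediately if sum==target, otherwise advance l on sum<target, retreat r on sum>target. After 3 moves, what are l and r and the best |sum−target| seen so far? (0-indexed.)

l=3, r=16, best |Δ|=18

[0,16] -13+38=25 d=27 * → l++
[1,16] -10+38=28 d=24 * → l++
[2,16] -4+38=34 d=18 * → l++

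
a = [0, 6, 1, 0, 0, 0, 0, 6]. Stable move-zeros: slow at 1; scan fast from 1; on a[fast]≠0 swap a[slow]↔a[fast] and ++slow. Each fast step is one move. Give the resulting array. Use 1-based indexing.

(s=1,f=1) a[fast]=0 → fast++
(s=1,f=2) a[fast]=6≠0 swap→a[1]=6 → slow++,fast++
(s=2,f=3) a[fast]=1≠0 swap→a[2]=1 → slow++,fast++
(s=3,f=4) a[fast]=0 → fast++
(s=3,f=5) a[fast]=0 → fast++
(s=3,f=6) a[fast]=0 → fast++
(s=3,f=7) a[fast]=0 → fast++
(s=3,f=8) a[fast]=6≠0 swap→a[3]=6 → slow++,fast++

[6, 1, 6, 0, 0, 0, 0, 0]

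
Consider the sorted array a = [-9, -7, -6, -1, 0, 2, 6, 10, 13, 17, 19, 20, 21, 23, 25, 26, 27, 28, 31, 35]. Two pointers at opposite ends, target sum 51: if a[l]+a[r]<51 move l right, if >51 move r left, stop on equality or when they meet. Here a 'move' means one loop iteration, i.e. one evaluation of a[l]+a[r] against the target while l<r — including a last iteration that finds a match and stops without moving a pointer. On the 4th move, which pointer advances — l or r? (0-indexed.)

[0,19] -9+35=26 <51 → l++
[1,19] -7+35=28 <51 → l++
[2,19] -6+35=29 <51 → l++
[3,19] -1+35=34 <51 → l++

l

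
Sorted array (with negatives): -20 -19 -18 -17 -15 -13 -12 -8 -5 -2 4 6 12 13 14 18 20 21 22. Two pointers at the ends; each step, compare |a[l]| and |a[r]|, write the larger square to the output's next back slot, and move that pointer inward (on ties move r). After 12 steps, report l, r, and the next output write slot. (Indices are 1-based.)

l=1 r=19: |-20|<=|22| out[19]=484, r--
l=1 r=18: |-20|<=|21| out[18]=441, r--
l=1 r=17: |-20|<=|20| out[17]=400, r--
l=1 r=16: |-20|>|18| out[16]=400, l++
l=2 r=16: |-19|>|18| out[15]=361, l++
l=3 r=16: |-18|<=|18| out[14]=324, r--
l=3 r=15: |-18|>|14| out[13]=324, l++
l=4 r=15: |-17|>|14| out[12]=289, l++
l=5 r=15: |-15|>|14| out[11]=225, l++
l=6 r=15: |-13|<=|14| out[10]=196, r--
l=6 r=14: |-13|<=|13| out[9]=169, r--
l=6 r=13: |-13|>|12| out[8]=169, l++

l=7, r=13, next write slot=7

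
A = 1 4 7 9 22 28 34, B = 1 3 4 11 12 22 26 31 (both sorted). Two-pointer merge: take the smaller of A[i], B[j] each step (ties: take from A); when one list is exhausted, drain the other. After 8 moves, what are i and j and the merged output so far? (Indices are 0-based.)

[i=0,j=0] A[i]=1<=B[j]=1 take 1 → i++
[i=1,j=0] A[i]=4>B[j]=1 take 1 → j++
[i=1,j=1] A[i]=4>B[j]=3 take 3 → j++
[i=1,j=2] A[i]=4<=B[j]=4 take 4 → i++
[i=2,j=2] A[i]=7>B[j]=4 take 4 → j++
[i=2,j=3] A[i]=7<=B[j]=11 take 7 → i++
[i=3,j=3] A[i]=9<=B[j]=11 take 9 → i++
[i=4,j=3] A[i]=22>B[j]=11 take 11 → j++

i=4, j=4, merged so far=[1, 1, 3, 4, 4, 7, 9, 11]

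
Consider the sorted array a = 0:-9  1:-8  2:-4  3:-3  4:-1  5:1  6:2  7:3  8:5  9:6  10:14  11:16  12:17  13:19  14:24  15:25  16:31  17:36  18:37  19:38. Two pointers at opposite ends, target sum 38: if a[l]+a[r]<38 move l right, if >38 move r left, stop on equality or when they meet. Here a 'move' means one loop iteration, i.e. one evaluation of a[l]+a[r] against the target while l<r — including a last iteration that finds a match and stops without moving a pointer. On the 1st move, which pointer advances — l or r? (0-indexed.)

[0,19] -9+38=29 <38 → l++

l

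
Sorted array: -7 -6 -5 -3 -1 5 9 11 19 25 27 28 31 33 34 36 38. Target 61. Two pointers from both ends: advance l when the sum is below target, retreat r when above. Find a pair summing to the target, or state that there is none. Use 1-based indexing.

l=1 r=17: -7+38=31 <61, l++
l=2 r=17: -6+38=32 <61, l++
l=3 r=17: -5+38=33 <61, l++
l=4 r=17: -3+38=35 <61, l++
l=5 r=17: -1+38=37 <61, l++
l=6 r=17: 5+38=43 <61, l++
l=7 r=17: 9+38=47 <61, l++
l=8 r=17: 11+38=49 <61, l++
l=9 r=17: 19+38=57 <61, l++
l=10 r=17: 25+38=63 >61, r--
l=10 r=16: 25+36=61, found

(25, 36)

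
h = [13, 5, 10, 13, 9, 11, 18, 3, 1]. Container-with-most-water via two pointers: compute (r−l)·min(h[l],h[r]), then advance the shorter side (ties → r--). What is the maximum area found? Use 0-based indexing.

max area = 78

l=0 r=8: min(13,1)*8=8 best=8 *, r--
l=0 r=7: min(13,3)*7=21 best=21 *, r--
l=0 r=6: min(13,18)*6=78 best=78 *, l++
l=1 r=6: min(5,18)*5=25 best=78, l++
l=2 r=6: min(10,18)*4=40 best=78, l++
l=3 r=6: min(13,18)*3=39 best=78, l++
l=4 r=6: min(9,18)*2=18 best=78, l++
l=5 r=6: min(11,18)*1=11 best=78, l++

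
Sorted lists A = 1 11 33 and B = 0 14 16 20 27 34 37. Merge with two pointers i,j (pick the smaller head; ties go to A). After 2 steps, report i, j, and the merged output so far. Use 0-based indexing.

[i=0,j=0] A[i]=1>B[j]=0 take 0 → j++
[i=0,j=1] A[i]=1<=B[j]=14 take 1 → i++

i=1, j=1, merged so far=[0, 1]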